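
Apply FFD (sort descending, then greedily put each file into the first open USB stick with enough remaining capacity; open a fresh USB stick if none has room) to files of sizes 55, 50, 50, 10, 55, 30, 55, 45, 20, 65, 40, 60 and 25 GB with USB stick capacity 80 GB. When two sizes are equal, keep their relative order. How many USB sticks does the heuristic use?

Sorted descending: 65, 60, 55, 55, 55, 50, 50, 45, 40, 30, 25, 20, 10.
  65 → USB stick 1 (new)  [load 65/80]
  60 → USB stick 2 (new)  [load 60/80]
  55 → USB stick 3 (new)  [load 55/80]
  55 → USB stick 4 (new)  [load 55/80]
  55 → USB stick 5 (new)  [load 55/80]
  50 → USB stick 6 (new)  [load 50/80]
  50 → USB stick 7 (new)  [load 50/80]
  45 → USB stick 8 (new)  [load 45/80]
  40 → USB stick 9 (new)  [load 40/80]
  30 → USB stick 6  [load 80/80]
  25 → USB stick 3  [load 80/80]
  20 → USB stick 2  [load 80/80]
  10 → USB stick 1  [load 75/80]
9 USB sticks opened.

9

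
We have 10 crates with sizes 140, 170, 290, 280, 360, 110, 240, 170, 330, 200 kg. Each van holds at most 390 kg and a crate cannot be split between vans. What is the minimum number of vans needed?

7

Total = 360 + 330 + 290 + 280 + 240 + 200 + 170 + 170 + 140 + 110 = 2290 kg.
Lower bound: ⌈2290/390⌉ = 6 vans.
A packing using 7 vans:
  van 1: 360 = 360
  van 2: 330 = 330
  van 3: 290 = 290
  van 4: 280 + 110 = 390
  van 5: 240 + 140 = 380
  van 6: 200 + 170 = 370
  van 7: 170 = 170
No arrangement into 6 vans stays within capacity, so 7 is optimal.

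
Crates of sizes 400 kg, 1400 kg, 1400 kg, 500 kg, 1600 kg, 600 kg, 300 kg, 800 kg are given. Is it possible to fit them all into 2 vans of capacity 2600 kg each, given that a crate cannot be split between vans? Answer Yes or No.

No

Total = 7000 kg; ⌈7000/2600⌉ = 3.
At least 3 vans are required, but only 2 are allowed.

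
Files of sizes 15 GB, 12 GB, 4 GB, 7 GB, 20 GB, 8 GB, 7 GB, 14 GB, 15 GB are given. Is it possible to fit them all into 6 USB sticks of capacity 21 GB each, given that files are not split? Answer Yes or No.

A valid assignment using 6 USB sticks:
  USB stick 1: 20 = 20
  USB stick 2: 15 + 4 = 19
  USB stick 3: 15 = 15
  USB stick 4: 14 + 7 = 21
  USB stick 5: 12 + 8 = 20
  USB stick 6: 7 = 7
Every load is within 21 GB, so 6 USB sticks suffice.

Yes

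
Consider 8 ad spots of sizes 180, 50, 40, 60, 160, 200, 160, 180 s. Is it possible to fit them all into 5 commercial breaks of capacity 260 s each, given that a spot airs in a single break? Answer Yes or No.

A valid assignment using 5 commercial breaks:
  break 1: 200 + 60 = 260
  break 2: 180 + 50 = 230
  break 3: 180 + 40 = 220
  break 4: 160 = 160
  break 5: 160 = 160
Every load is within 260 s, so 5 commercial breaks suffice.

Yes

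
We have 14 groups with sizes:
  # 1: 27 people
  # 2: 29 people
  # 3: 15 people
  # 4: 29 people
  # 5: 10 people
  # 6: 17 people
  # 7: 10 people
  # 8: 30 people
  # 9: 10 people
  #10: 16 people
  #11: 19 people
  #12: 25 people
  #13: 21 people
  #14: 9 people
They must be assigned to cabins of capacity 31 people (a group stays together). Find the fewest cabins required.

Total = 30 + 29 + 29 + 27 + 25 + 21 + 19 + 17 + 16 + 15 + 10 + 10 + 10 + 9 = 267 people.
Lower bound: ⌈267/31⌉ = 9 cabins.
A packing using 10 cabins:
  cabin 1: 30 = 30
  cabin 2: 29 = 29
  cabin 3: 29 = 29
  cabin 4: 27 = 27
  cabin 5: 25 = 25
  cabin 6: 21 + 10 = 31
  cabin 7: 19 + 10 = 29
  cabin 8: 17 + 10 = 27
  cabin 9: 16 + 15 = 31
  cabin 10: 9 = 9
No arrangement into 9 cabins stays within capacity, so 10 is optimal.

10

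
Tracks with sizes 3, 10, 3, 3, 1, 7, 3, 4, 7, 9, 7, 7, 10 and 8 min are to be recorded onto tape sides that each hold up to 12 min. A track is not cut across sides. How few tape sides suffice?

8

Total = 10 + 10 + 9 + 8 + 7 + 7 + 7 + 7 + 4 + 3 + 3 + 3 + 3 + 1 = 82 min.
Lower bound: ⌈82/12⌉ = 7 tape sides.
Also, 8 tracks each exceed 6 min, and no two of those can share a side, so at least 8 tape sides are needed.
A packing using 8 tape sides:
  side 1: 10 + 1 = 11
  side 2: 10 = 10
  side 3: 9 + 3 = 12
  side 4: 8 + 4 = 12
  side 5: 7 + 3 = 10
  side 6: 7 + 3 = 10
  side 7: 7 + 3 = 10
  side 8: 7 = 7
This matches the lower bound, so 8 is optimal.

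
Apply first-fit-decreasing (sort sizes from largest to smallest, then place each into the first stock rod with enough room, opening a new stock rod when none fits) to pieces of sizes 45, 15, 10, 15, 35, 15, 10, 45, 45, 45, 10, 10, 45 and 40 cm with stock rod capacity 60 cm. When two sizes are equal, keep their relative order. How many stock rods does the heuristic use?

Sorted descending: 45, 45, 45, 45, 45, 40, 35, 15, 15, 15, 10, 10, 10, 10.
  45 → stock rod 1 (new)  [load 45/60]
  45 → stock rod 2 (new)  [load 45/60]
  45 → stock rod 3 (new)  [load 45/60]
  45 → stock rod 4 (new)  [load 45/60]
  45 → stock rod 5 (new)  [load 45/60]
  40 → stock rod 6 (new)  [load 40/60]
  35 → stock rod 7 (new)  [load 35/60]
  15 → stock rod 1  [load 60/60]
  15 → stock rod 2  [load 60/60]
  15 → stock rod 3  [load 60/60]
  10 → stock rod 4  [load 55/60]
  10 → stock rod 5  [load 55/60]
  10 → stock rod 6  [load 50/60]
  10 → stock rod 6  [load 60/60]
7 stock rods opened.

7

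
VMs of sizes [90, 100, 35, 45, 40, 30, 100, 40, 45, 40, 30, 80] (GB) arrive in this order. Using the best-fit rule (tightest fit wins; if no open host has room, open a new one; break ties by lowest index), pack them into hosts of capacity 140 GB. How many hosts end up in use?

  90 → host 1 (new)  [load 90/140]
  100 → host 2 (new)  [load 100/140]
  35 → host 2  [load 135/140]
  45 → host 1  [load 135/140]
  40 → host 3 (new)  [load 40/140]
  30 → host 3  [load 70/140]
  100 → host 4 (new)  [load 100/140]
  40 → host 4  [load 140/140]
  45 → host 3  [load 115/140]
  40 → host 5 (new)  [load 40/140]
  30 → host 5  [load 70/140]
  80 → host 6 (new)  [load 80/140]
6 hosts opened.

6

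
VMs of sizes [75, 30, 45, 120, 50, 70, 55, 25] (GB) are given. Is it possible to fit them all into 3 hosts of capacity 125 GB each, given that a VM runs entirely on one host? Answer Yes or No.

No

Total = 470 GB; ⌈470/125⌉ = 4.
At least 4 hosts are required, but only 3 are allowed.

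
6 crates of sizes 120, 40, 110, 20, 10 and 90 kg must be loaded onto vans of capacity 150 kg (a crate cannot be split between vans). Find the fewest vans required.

3

Total = 120 + 110 + 90 + 40 + 20 + 10 = 390 kg.
Lower bound: ⌈390/150⌉ = 3 vans.
A packing using 3 vans:
  van 1: 120 + 20 + 10 = 150
  van 2: 110 + 40 = 150
  van 3: 90 = 90
This matches the lower bound, so 3 is optimal.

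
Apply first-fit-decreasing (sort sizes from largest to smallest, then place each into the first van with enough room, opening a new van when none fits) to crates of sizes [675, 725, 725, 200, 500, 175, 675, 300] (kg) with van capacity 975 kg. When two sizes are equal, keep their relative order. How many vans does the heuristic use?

5

Sorted descending: 725, 725, 675, 675, 500, 300, 200, 175.
  725 → van 1 (new)  [load 725/975]
  725 → van 2 (new)  [load 725/975]
  675 → van 3 (new)  [load 675/975]
  675 → van 4 (new)  [load 675/975]
  500 → van 5 (new)  [load 500/975]
  300 → van 3  [load 975/975]
  200 → van 1  [load 925/975]
  175 → van 2  [load 900/975]
5 vans opened.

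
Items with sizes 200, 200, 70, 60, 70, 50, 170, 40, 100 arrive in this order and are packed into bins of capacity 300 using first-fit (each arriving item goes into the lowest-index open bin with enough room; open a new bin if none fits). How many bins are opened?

4

  200 → bin 1 (new)  [load 200/300]
  200 → bin 2 (new)  [load 200/300]
  70 → bin 1  [load 270/300]
  60 → bin 2  [load 260/300]
  70 → bin 3 (new)  [load 70/300]
  50 → bin 3  [load 120/300]
  170 → bin 3  [load 290/300]
  40 → bin 2  [load 300/300]
  100 → bin 4 (new)  [load 100/300]
4 bins opened.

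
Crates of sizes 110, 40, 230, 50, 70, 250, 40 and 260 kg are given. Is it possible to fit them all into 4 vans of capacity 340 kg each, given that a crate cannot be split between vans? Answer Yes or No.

Yes

A valid assignment using 4 vans:
  van 1: 260 + 70 = 330
  van 2: 250 + 50 + 40 = 340
  van 3: 230 + 110 = 340
  van 4: 40 = 40
Every load is within 340 kg, so 4 vans suffice.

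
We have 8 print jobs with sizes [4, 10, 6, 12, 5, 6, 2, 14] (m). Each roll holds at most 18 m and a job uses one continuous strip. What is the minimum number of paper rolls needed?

4

Total = 14 + 12 + 10 + 6 + 6 + 5 + 4 + 2 = 59 m.
Lower bound: ⌈59/18⌉ = 4 paper rolls.
A packing using 4 paper rolls:
  roll 1: 14 + 4 = 18
  roll 2: 12 + 6 = 18
  roll 3: 10 + 6 + 2 = 18
  roll 4: 5 = 5
This matches the lower bound, so 4 is optimal.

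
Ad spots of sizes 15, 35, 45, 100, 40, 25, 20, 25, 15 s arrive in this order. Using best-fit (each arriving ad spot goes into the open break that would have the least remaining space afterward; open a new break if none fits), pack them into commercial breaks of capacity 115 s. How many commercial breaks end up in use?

  15 → break 1 (new)  [load 15/115]
  35 → break 1  [load 50/115]
  45 → break 1  [load 95/115]
  100 → break 2 (new)  [load 100/115]
  40 → break 3 (new)  [load 40/115]
  25 → break 3  [load 65/115]
  20 → break 1  [load 115/115]
  25 → break 3  [load 90/115]
  15 → break 2  [load 115/115]
3 commercial breaks opened.

3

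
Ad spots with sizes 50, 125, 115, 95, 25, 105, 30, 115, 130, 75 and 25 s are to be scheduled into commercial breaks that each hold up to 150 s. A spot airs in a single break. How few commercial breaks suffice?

Total = 130 + 125 + 115 + 115 + 105 + 95 + 75 + 50 + 30 + 25 + 25 = 890 s.
Lower bound: ⌈890/150⌉ = 6 commercial breaks.
A packing using 7 commercial breaks:
  break 1: 130 = 130
  break 2: 125 + 25 = 150
  break 3: 115 + 30 = 145
  break 4: 115 + 25 = 140
  break 5: 105 = 105
  break 6: 95 + 50 = 145
  break 7: 75 = 75
No arrangement into 6 commercial breaks stays within capacity, so 7 is optimal.

7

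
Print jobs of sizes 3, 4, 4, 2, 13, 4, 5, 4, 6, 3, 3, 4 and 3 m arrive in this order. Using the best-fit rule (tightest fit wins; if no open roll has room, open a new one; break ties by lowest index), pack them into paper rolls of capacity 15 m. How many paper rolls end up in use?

5

  3 → roll 1 (new)  [load 3/15]
  4 → roll 1  [load 7/15]
  4 → roll 1  [load 11/15]
  2 → roll 1  [load 13/15]
  13 → roll 2 (new)  [load 13/15]
  4 → roll 3 (new)  [load 4/15]
  5 → roll 3  [load 9/15]
  4 → roll 3  [load 13/15]
  6 → roll 4 (new)  [load 6/15]
  3 → roll 4  [load 9/15]
  3 → roll 4  [load 12/15]
  4 → roll 5 (new)  [load 4/15]
  3 → roll 4  [load 15/15]
5 paper rolls opened.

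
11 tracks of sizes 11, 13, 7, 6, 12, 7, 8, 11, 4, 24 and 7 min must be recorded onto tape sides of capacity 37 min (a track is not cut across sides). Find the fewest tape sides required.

3

Total = 24 + 13 + 12 + 11 + 11 + 8 + 7 + 7 + 7 + 6 + 4 = 110 min.
Lower bound: ⌈110/37⌉ = 3 tape sides.
A packing using 3 tape sides:
  side 1: 24 + 13 = 37
  side 2: 12 + 11 + 8 + 6 = 37
  side 3: 11 + 7 + 7 + 7 + 4 = 36
This matches the lower bound, so 3 is optimal.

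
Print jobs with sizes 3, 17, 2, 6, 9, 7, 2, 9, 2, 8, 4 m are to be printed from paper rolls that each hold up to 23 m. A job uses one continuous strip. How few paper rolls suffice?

Total = 17 + 9 + 9 + 8 + 7 + 6 + 4 + 3 + 2 + 2 + 2 = 69 m.
Lower bound: ⌈69/23⌉ = 3 paper rolls.
A packing using 3 paper rolls:
  roll 1: 17 + 6 = 23
  roll 2: 9 + 9 + 3 + 2 = 23
  roll 3: 8 + 7 + 4 + 2 + 2 = 23
This matches the lower bound, so 3 is optimal.

3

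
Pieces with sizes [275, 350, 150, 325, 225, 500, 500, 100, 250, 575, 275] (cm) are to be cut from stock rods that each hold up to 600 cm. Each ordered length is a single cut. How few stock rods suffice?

Total = 575 + 500 + 500 + 350 + 325 + 275 + 275 + 250 + 225 + 150 + 100 = 3525 cm.
Lower bound: ⌈3525/600⌉ = 6 stock rods.
A packing using 7 stock rods:
  stock rod 1: 575 = 575
  stock rod 2: 500 + 100 = 600
  stock rod 3: 500 = 500
  stock rod 4: 350 + 250 = 600
  stock rod 5: 325 + 275 = 600
  stock rod 6: 275 + 225 = 500
  stock rod 7: 150 = 150
No arrangement into 6 stock rods stays within capacity, so 7 is optimal.

7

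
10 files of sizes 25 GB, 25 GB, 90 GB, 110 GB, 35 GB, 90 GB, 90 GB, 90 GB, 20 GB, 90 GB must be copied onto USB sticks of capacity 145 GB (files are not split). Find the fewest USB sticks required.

Total = 110 + 90 + 90 + 90 + 90 + 90 + 35 + 25 + 25 + 20 = 665 GB.
Lower bound: ⌈665/145⌉ = 5 USB sticks.
Also, 6 files each exceed 145/2 GB, and no two of those can share a USB stick, so at least 6 USB sticks are needed.
A packing using 6 USB sticks:
  USB stick 1: 110 + 35 = 145
  USB stick 2: 90 + 25 + 25 = 140
  USB stick 3: 90 + 20 = 110
  USB stick 4: 90 = 90
  USB stick 5: 90 = 90
  USB stick 6: 90 = 90
This matches the lower bound, so 6 is optimal.

6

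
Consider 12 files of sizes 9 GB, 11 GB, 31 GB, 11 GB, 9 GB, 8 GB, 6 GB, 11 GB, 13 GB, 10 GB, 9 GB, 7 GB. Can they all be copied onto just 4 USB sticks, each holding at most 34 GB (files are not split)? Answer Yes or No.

Total = 135 GB; ⌈135/34⌉ = 4.
The bound of 4 does not rule out 4, but exhaustive search shows no assignment into 4 USB sticks of capacity 34 GB exists — the minimum is 5.

No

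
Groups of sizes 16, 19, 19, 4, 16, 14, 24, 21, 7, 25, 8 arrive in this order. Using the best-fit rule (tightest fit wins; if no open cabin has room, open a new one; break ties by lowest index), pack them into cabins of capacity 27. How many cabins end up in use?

8

  16 → cabin 1 (new)  [load 16/27]
  19 → cabin 2 (new)  [load 19/27]
  19 → cabin 3 (new)  [load 19/27]
  4 → cabin 2  [load 23/27]
  16 → cabin 4 (new)  [load 16/27]
  14 → cabin 5 (new)  [load 14/27]
  24 → cabin 6 (new)  [load 24/27]
  21 → cabin 7 (new)  [load 21/27]
  7 → cabin 3  [load 26/27]
  25 → cabin 8 (new)  [load 25/27]
  8 → cabin 1  [load 24/27]
8 cabins opened.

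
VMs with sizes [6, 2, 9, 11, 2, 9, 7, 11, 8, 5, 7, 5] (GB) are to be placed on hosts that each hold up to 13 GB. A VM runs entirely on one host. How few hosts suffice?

7

Total = 11 + 11 + 9 + 9 + 8 + 7 + 7 + 6 + 5 + 5 + 2 + 2 = 82 GB.
Lower bound: ⌈82/13⌉ = 7 hosts.
A packing using 7 hosts:
  host 1: 11 + 2 = 13
  host 2: 11 + 2 = 13
  host 3: 9 = 9
  host 4: 9 = 9
  host 5: 8 + 5 = 13
  host 6: 7 + 6 = 13
  host 7: 7 + 5 = 12
This matches the lower bound, so 7 is optimal.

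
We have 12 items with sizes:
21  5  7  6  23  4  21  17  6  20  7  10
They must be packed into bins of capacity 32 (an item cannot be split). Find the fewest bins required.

Total = 23 + 21 + 21 + 20 + 17 + 10 + 7 + 7 + 6 + 6 + 5 + 4 = 147.
Lower bound: ⌈147/32⌉ = 5 bins.
A packing using 5 bins:
  bin 1: 23 + 7 = 30
  bin 2: 21 + 10 = 31
  bin 3: 21 + 7 + 4 = 32
  bin 4: 20 + 6 + 6 = 32
  bin 5: 17 + 5 = 22
This matches the lower bound, so 5 is optimal.

5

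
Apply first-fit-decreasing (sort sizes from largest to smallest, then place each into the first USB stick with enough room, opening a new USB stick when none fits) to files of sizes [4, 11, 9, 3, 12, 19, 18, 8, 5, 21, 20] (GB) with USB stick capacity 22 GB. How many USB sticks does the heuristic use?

7

Sorted descending: 21, 20, 19, 18, 12, 11, 9, 8, 5, 4, 3.
  21 → USB stick 1 (new)  [load 21/22]
  20 → USB stick 2 (new)  [load 20/22]
  19 → USB stick 3 (new)  [load 19/22]
  18 → USB stick 4 (new)  [load 18/22]
  12 → USB stick 5 (new)  [load 12/22]
  11 → USB stick 6 (new)  [load 11/22]
  9 → USB stick 5  [load 21/22]
  8 → USB stick 6  [load 19/22]
  5 → USB stick 7 (new)  [load 5/22]
  4 → USB stick 4  [load 22/22]
  3 → USB stick 3  [load 22/22]
7 USB sticks opened.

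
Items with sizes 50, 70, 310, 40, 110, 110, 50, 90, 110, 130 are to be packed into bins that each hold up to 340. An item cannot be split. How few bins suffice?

Total = 310 + 130 + 110 + 110 + 110 + 90 + 70 + 50 + 50 + 40 = 1070.
Lower bound: ⌈1070/340⌉ = 4 bins.
A packing using 4 bins:
  bin 1: 310 = 310
  bin 2: 130 + 110 + 90 = 330
  bin 3: 110 + 110 + 70 + 50 = 340
  bin 4: 50 + 40 = 90
This matches the lower bound, so 4 is optimal.

4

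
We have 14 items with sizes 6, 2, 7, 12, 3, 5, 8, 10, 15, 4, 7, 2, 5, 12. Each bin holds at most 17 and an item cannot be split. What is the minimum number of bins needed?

Total = 15 + 12 + 12 + 10 + 8 + 7 + 7 + 6 + 5 + 5 + 4 + 3 + 2 + 2 = 98.
Lower bound: ⌈98/17⌉ = 6 bins.
A packing using 6 bins:
  bin 1: 15 + 2 = 17
  bin 2: 12 + 5 = 17
  bin 3: 12 + 5 = 17
  bin 4: 10 + 7 = 17
  bin 5: 8 + 7 + 2 = 17
  bin 6: 6 + 4 + 3 = 13
This matches the lower bound, so 6 is optimal.

6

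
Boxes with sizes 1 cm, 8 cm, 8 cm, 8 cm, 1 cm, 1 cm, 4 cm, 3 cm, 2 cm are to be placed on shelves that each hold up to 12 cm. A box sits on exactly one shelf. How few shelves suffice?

3

Total = 8 + 8 + 8 + 4 + 3 + 2 + 1 + 1 + 1 = 36 cm.
Lower bound: ⌈36/12⌉ = 3 shelves.
A packing using 3 shelves:
  shelf 1: 8 + 4 = 12
  shelf 2: 8 + 3 + 1 = 12
  shelf 3: 8 + 2 + 1 + 1 = 12
This matches the lower bound, so 3 is optimal.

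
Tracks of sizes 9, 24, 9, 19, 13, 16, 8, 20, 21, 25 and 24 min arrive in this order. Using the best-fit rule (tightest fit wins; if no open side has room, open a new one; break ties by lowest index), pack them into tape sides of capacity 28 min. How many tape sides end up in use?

9

  9 → side 1 (new)  [load 9/28]
  24 → side 2 (new)  [load 24/28]
  9 → side 1  [load 18/28]
  19 → side 3 (new)  [load 19/28]
  13 → side 4 (new)  [load 13/28]
  16 → side 5 (new)  [load 16/28]
  8 → side 3  [load 27/28]
  20 → side 6 (new)  [load 20/28]
  21 → side 7 (new)  [load 21/28]
  25 → side 8 (new)  [load 25/28]
  24 → side 9 (new)  [load 24/28]
9 tape sides opened.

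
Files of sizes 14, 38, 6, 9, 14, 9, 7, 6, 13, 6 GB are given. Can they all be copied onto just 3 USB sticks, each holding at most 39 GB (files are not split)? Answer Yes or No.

No

Total = 122 GB; ⌈122/39⌉ = 4.
At least 4 USB sticks are required, but only 3 are allowed.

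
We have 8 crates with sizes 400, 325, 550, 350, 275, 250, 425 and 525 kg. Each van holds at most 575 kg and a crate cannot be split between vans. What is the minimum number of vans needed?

Total = 550 + 525 + 425 + 400 + 350 + 325 + 275 + 250 = 3100 kg.
Lower bound: ⌈3100/575⌉ = 6 vans.
A packing using 7 vans:
  van 1: 550 = 550
  van 2: 525 = 525
  van 3: 425 = 425
  van 4: 400 = 400
  van 5: 350 = 350
  van 6: 325 + 250 = 575
  van 7: 275 = 275
No arrangement into 6 vans stays within capacity, so 7 is optimal.

7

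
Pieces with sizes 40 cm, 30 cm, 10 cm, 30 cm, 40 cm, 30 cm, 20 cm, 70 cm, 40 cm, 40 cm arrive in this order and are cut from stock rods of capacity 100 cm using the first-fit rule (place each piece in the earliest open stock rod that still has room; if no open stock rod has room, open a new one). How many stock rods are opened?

4

  40 → stock rod 1 (new)  [load 40/100]
  30 → stock rod 1  [load 70/100]
  10 → stock rod 1  [load 80/100]
  30 → stock rod 2 (new)  [load 30/100]
  40 → stock rod 2  [load 70/100]
  30 → stock rod 2  [load 100/100]
  20 → stock rod 1  [load 100/100]
  70 → stock rod 3 (new)  [load 70/100]
  40 → stock rod 4 (new)  [load 40/100]
  40 → stock rod 4  [load 80/100]
4 stock rods opened.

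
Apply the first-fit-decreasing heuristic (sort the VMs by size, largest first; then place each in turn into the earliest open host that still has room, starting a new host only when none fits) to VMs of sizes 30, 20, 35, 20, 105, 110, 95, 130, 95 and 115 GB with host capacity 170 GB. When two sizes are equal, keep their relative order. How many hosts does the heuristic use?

6

Sorted descending: 130, 115, 110, 105, 95, 95, 35, 30, 20, 20.
  130 → host 1 (new)  [load 130/170]
  115 → host 2 (new)  [load 115/170]
  110 → host 3 (new)  [load 110/170]
  105 → host 4 (new)  [load 105/170]
  95 → host 5 (new)  [load 95/170]
  95 → host 6 (new)  [load 95/170]
  35 → host 1  [load 165/170]
  30 → host 2  [load 145/170]
  20 → host 2  [load 165/170]
  20 → host 3  [load 130/170]
6 hosts opened.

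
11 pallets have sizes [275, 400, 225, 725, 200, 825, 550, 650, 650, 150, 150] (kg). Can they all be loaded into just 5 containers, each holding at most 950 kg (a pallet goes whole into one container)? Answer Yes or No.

Total = 4800 kg; ⌈4800/950⌉ = 6.
At least 6 containers are required, but only 5 are allowed.

No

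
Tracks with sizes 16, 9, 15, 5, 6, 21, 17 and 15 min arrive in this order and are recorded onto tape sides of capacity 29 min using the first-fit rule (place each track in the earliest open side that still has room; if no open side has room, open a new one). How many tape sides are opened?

5

  16 → side 1 (new)  [load 16/29]
  9 → side 1  [load 25/29]
  15 → side 2 (new)  [load 15/29]
  5 → side 2  [load 20/29]
  6 → side 2  [load 26/29]
  21 → side 3 (new)  [load 21/29]
  17 → side 4 (new)  [load 17/29]
  15 → side 5 (new)  [load 15/29]
5 tape sides opened.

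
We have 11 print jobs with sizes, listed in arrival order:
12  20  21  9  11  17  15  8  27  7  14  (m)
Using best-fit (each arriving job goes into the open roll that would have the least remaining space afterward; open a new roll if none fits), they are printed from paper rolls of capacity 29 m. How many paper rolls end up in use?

  12 → roll 1 (new)  [load 12/29]
  20 → roll 2 (new)  [load 20/29]
  21 → roll 3 (new)  [load 21/29]
  9 → roll 2  [load 29/29]
  11 → roll 1  [load 23/29]
  17 → roll 4 (new)  [load 17/29]
  15 → roll 5 (new)  [load 15/29]
  8 → roll 3  [load 29/29]
  27 → roll 6 (new)  [load 27/29]
  7 → roll 4  [load 24/29]
  14 → roll 5  [load 29/29]
6 paper rolls opened.

6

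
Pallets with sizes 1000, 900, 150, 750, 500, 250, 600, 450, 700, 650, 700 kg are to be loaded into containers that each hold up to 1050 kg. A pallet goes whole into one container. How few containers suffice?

Total = 1000 + 900 + 750 + 700 + 700 + 650 + 600 + 500 + 450 + 250 + 150 = 6650 kg.
Lower bound: ⌈6650/1050⌉ = 7 containers.
A packing using 8 containers:
  container 1: 1000 = 1000
  container 2: 900 + 150 = 1050
  container 3: 750 + 250 = 1000
  container 4: 700 = 700
  container 5: 700 = 700
  container 6: 650 = 650
  container 7: 600 + 450 = 1050
  container 8: 500 = 500
No arrangement into 7 containers stays within capacity, so 8 is optimal.

8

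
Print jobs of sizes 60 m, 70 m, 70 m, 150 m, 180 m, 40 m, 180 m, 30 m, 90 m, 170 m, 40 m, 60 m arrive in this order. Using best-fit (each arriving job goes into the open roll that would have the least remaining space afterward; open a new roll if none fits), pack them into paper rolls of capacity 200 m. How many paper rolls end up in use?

  60 → roll 1 (new)  [load 60/200]
  70 → roll 1  [load 130/200]
  70 → roll 1  [load 200/200]
  150 → roll 2 (new)  [load 150/200]
  180 → roll 3 (new)  [load 180/200]
  40 → roll 2  [load 190/200]
  180 → roll 4 (new)  [load 180/200]
  30 → roll 5 (new)  [load 30/200]
  90 → roll 5  [load 120/200]
  170 → roll 6 (new)  [load 170/200]
  40 → roll 5  [load 160/200]
  60 → roll 7 (new)  [load 60/200]
7 paper rolls opened.

7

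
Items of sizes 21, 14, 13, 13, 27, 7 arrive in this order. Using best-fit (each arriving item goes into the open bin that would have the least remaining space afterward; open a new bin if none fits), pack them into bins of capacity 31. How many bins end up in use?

4

  21 → bin 1 (new)  [load 21/31]
  14 → bin 2 (new)  [load 14/31]
  13 → bin 2  [load 27/31]
  13 → bin 3 (new)  [load 13/31]
  27 → bin 4 (new)  [load 27/31]
  7 → bin 1  [load 28/31]
4 bins opened.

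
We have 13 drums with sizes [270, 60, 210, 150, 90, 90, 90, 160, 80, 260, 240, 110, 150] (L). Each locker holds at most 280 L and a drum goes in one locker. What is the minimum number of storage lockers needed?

Total = 270 + 260 + 240 + 210 + 160 + 150 + 150 + 110 + 90 + 90 + 90 + 80 + 60 = 1960 L.
Lower bound: ⌈1960/280⌉ = 7 storage lockers.
A packing using 8 storage lockers:
  locker 1: 270 = 270
  locker 2: 260 = 260
  locker 3: 240 = 240
  locker 4: 210 + 60 = 270
  locker 5: 160 + 110 = 270
  locker 6: 150 + 90 = 240
  locker 7: 150 + 90 = 240
  locker 8: 90 + 80 = 170
No arrangement into 7 storage lockers stays within capacity, so 8 is optimal.

8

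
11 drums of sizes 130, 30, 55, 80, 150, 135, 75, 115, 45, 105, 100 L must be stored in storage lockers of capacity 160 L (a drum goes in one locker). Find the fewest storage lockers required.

7

Total = 150 + 135 + 130 + 115 + 105 + 100 + 80 + 75 + 55 + 45 + 30 = 1020 L.
Lower bound: ⌈1020/160⌉ = 7 storage lockers.
A packing using 7 storage lockers:
  locker 1: 150 = 150
  locker 2: 135 = 135
  locker 3: 130 + 30 = 160
  locker 4: 115 + 45 = 160
  locker 5: 105 + 55 = 160
  locker 6: 100 = 100
  locker 7: 80 + 75 = 155
This matches the lower bound, so 7 is optimal.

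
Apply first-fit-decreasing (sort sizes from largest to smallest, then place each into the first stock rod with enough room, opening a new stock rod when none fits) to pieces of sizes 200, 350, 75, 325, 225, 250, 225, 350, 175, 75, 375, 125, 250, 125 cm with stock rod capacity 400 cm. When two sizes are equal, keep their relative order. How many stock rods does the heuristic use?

Sorted descending: 375, 350, 350, 325, 250, 250, 225, 225, 200, 175, 125, 125, 75, 75.
  375 → stock rod 1 (new)  [load 375/400]
  350 → stock rod 2 (new)  [load 350/400]
  350 → stock rod 3 (new)  [load 350/400]
  325 → stock rod 4 (new)  [load 325/400]
  250 → stock rod 5 (new)  [load 250/400]
  250 → stock rod 6 (new)  [load 250/400]
  225 → stock rod 7 (new)  [load 225/400]
  225 → stock rod 8 (new)  [load 225/400]
  200 → stock rod 9 (new)  [load 200/400]
  175 → stock rod 7  [load 400/400]
  125 → stock rod 5  [load 375/400]
  125 → stock rod 6  [load 375/400]
  75 → stock rod 4  [load 400/400]
  75 → stock rod 8  [load 300/400]
9 stock rods opened.

9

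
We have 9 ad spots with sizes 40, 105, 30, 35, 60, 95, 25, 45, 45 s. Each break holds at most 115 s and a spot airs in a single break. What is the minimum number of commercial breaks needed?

Total = 105 + 95 + 60 + 45 + 45 + 40 + 35 + 30 + 25 = 480 s.
Lower bound: ⌈480/115⌉ = 5 commercial breaks.
A packing using 5 commercial breaks:
  break 1: 105 = 105
  break 2: 95 = 95
  break 3: 60 + 45 = 105
  break 4: 45 + 40 + 30 = 115
  break 5: 35 + 25 = 60
This matches the lower bound, so 5 is optimal.

5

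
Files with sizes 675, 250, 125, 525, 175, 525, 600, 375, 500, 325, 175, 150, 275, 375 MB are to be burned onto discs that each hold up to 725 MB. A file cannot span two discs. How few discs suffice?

Total = 675 + 600 + 525 + 525 + 500 + 375 + 375 + 325 + 275 + 250 + 175 + 175 + 150 + 125 = 5050 MB.
Lower bound: ⌈5050/725⌉ = 7 discs.
A packing using 8 discs:
  disc 1: 675 = 675
  disc 2: 600 + 125 = 725
  disc 3: 525 + 175 = 700
  disc 4: 525 + 175 = 700
  disc 5: 500 + 150 = 650
  disc 6: 375 + 325 = 700
  disc 7: 375 + 275 = 650
  disc 8: 250 = 250
No arrangement into 7 discs stays within capacity, so 8 is optimal.

8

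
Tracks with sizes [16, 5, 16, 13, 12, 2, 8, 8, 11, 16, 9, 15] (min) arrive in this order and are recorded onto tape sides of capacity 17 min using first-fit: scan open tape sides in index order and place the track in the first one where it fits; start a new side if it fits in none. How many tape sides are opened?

9

  16 → side 1 (new)  [load 16/17]
  5 → side 2 (new)  [load 5/17]
  16 → side 3 (new)  [load 16/17]
  13 → side 4 (new)  [load 13/17]
  12 → side 2  [load 17/17]
  2 → side 4  [load 15/17]
  8 → side 5 (new)  [load 8/17]
  8 → side 5  [load 16/17]
  11 → side 6 (new)  [load 11/17]
  16 → side 7 (new)  [load 16/17]
  9 → side 8 (new)  [load 9/17]
  15 → side 9 (new)  [load 15/17]
9 tape sides opened.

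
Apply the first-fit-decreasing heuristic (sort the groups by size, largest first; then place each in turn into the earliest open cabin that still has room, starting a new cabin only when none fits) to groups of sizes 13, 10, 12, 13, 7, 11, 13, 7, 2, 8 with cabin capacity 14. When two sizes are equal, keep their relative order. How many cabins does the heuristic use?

8

Sorted descending: 13, 13, 13, 12, 11, 10, 8, 7, 7, 2.
  13 → cabin 1 (new)  [load 13/14]
  13 → cabin 2 (new)  [load 13/14]
  13 → cabin 3 (new)  [load 13/14]
  12 → cabin 4 (new)  [load 12/14]
  11 → cabin 5 (new)  [load 11/14]
  10 → cabin 6 (new)  [load 10/14]
  8 → cabin 7 (new)  [load 8/14]
  7 → cabin 8 (new)  [load 7/14]
  7 → cabin 8  [load 14/14]
  2 → cabin 4  [load 14/14]
8 cabins opened.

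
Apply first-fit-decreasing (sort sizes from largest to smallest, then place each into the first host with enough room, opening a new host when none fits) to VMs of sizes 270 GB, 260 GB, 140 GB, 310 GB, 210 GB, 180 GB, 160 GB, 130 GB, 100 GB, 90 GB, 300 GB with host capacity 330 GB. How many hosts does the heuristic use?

Sorted descending: 310, 300, 270, 260, 210, 180, 160, 140, 130, 100, 90.
  310 → host 1 (new)  [load 310/330]
  300 → host 2 (new)  [load 300/330]
  270 → host 3 (new)  [load 270/330]
  260 → host 4 (new)  [load 260/330]
  210 → host 5 (new)  [load 210/330]
  180 → host 6 (new)  [load 180/330]
  160 → host 7 (new)  [load 160/330]
  140 → host 6  [load 320/330]
  130 → host 7  [load 290/330]
  100 → host 5  [load 310/330]
  90 → host 8 (new)  [load 90/330]
8 hosts opened.

8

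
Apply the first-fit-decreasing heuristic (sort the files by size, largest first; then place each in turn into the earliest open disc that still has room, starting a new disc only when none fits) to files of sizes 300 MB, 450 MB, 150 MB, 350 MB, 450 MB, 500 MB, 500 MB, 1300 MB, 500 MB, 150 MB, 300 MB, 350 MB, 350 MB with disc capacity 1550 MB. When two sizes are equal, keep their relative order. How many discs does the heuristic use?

Sorted descending: 1300, 500, 500, 500, 450, 450, 350, 350, 350, 300, 300, 150, 150.
  1300 → disc 1 (new)  [load 1300/1550]
  500 → disc 2 (new)  [load 500/1550]
  500 → disc 2  [load 1000/1550]
  500 → disc 2  [load 1500/1550]
  450 → disc 3 (new)  [load 450/1550]
  450 → disc 3  [load 900/1550]
  350 → disc 3  [load 1250/1550]
  350 → disc 4 (new)  [load 350/1550]
  350 → disc 4  [load 700/1550]
  300 → disc 3  [load 1550/1550]
  300 → disc 4  [load 1000/1550]
  150 → disc 1  [load 1450/1550]
  150 → disc 4  [load 1150/1550]
4 discs opened.

4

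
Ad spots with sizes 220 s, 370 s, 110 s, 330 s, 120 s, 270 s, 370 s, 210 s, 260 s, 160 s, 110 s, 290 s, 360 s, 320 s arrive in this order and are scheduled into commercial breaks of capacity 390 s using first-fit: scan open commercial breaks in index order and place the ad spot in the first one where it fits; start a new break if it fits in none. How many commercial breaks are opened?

  220 → break 1 (new)  [load 220/390]
  370 → break 2 (new)  [load 370/390]
  110 → break 1  [load 330/390]
  330 → break 3 (new)  [load 330/390]
  120 → break 4 (new)  [load 120/390]
  270 → break 4  [load 390/390]
  370 → break 5 (new)  [load 370/390]
  210 → break 6 (new)  [load 210/390]
  260 → break 7 (new)  [load 260/390]
  160 → break 6  [load 370/390]
  110 → break 7  [load 370/390]
  290 → break 8 (new)  [load 290/390]
  360 → break 9 (new)  [load 360/390]
  320 → break 10 (new)  [load 320/390]
10 commercial breaks opened.

10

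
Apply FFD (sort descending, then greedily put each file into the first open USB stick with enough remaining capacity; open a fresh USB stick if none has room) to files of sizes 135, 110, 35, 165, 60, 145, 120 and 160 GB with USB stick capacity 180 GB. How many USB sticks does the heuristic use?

Sorted descending: 165, 160, 145, 135, 120, 110, 60, 35.
  165 → USB stick 1 (new)  [load 165/180]
  160 → USB stick 2 (new)  [load 160/180]
  145 → USB stick 3 (new)  [load 145/180]
  135 → USB stick 4 (new)  [load 135/180]
  120 → USB stick 5 (new)  [load 120/180]
  110 → USB stick 6 (new)  [load 110/180]
  60 → USB stick 5  [load 180/180]
  35 → USB stick 3  [load 180/180]
6 USB sticks opened.

6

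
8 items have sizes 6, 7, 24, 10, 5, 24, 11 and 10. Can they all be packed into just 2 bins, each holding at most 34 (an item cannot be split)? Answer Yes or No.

Total = 97; ⌈97/34⌉ = 3.
At least 3 bins are required, but only 2 are allowed.

No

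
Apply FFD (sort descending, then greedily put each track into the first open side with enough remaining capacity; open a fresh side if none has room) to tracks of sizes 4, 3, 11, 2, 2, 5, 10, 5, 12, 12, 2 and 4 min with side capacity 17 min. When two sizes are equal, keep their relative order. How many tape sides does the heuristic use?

Sorted descending: 12, 12, 11, 10, 5, 5, 4, 4, 3, 2, 2, 2.
  12 → side 1 (new)  [load 12/17]
  12 → side 2 (new)  [load 12/17]
  11 → side 3 (new)  [load 11/17]
  10 → side 4 (new)  [load 10/17]
  5 → side 1  [load 17/17]
  5 → side 2  [load 17/17]
  4 → side 3  [load 15/17]
  4 → side 4  [load 14/17]
  3 → side 4  [load 17/17]
  2 → side 3  [load 17/17]
  2 → side 5 (new)  [load 2/17]
  2 → side 5  [load 4/17]
5 tape sides opened.

5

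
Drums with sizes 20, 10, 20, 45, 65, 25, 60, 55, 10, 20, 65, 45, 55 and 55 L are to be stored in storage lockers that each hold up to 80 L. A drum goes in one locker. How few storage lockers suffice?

Total = 65 + 65 + 60 + 55 + 55 + 55 + 45 + 45 + 25 + 20 + 20 + 20 + 10 + 10 = 550 L.
Lower bound: ⌈550/80⌉ = 7 storage lockers.
Also, 8 drums each exceed 40 L, and no two of those can share a locker, so at least 8 storage lockers are needed.
A packing using 8 storage lockers:
  locker 1: 65 + 10 = 75
  locker 2: 65 + 10 = 75
  locker 3: 60 + 20 = 80
  locker 4: 55 + 25 = 80
  locker 5: 55 + 20 = 75
  locker 6: 55 + 20 = 75
  locker 7: 45 = 45
  locker 8: 45 = 45
This matches the lower bound, so 8 is optimal.

8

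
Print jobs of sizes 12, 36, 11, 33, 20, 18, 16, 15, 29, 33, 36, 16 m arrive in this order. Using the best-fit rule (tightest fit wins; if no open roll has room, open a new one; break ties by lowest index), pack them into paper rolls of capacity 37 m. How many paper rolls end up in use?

9

  12 → roll 1 (new)  [load 12/37]
  36 → roll 2 (new)  [load 36/37]
  11 → roll 1  [load 23/37]
  33 → roll 3 (new)  [load 33/37]
  20 → roll 4 (new)  [load 20/37]
  18 → roll 5 (new)  [load 18/37]
  16 → roll 4  [load 36/37]
  15 → roll 5  [load 33/37]
  29 → roll 6 (new)  [load 29/37]
  33 → roll 7 (new)  [load 33/37]
  36 → roll 8 (new)  [load 36/37]
  16 → roll 9 (new)  [load 16/37]
9 paper rolls opened.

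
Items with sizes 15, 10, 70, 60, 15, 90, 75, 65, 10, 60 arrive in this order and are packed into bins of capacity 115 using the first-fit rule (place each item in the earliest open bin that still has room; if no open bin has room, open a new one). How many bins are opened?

6

  15 → bin 1 (new)  [load 15/115]
  10 → bin 1  [load 25/115]
  70 → bin 1  [load 95/115]
  60 → bin 2 (new)  [load 60/115]
  15 → bin 1  [load 110/115]
  90 → bin 3 (new)  [load 90/115]
  75 → bin 4 (new)  [load 75/115]
  65 → bin 5 (new)  [load 65/115]
  10 → bin 2  [load 70/115]
  60 → bin 6 (new)  [load 60/115]
6 bins opened.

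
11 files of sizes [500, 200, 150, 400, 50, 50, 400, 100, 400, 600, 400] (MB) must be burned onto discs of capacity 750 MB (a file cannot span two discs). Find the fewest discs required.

6

Total = 600 + 500 + 400 + 400 + 400 + 400 + 200 + 150 + 100 + 50 + 50 = 3250 MB.
Lower bound: ⌈3250/750⌉ = 5 discs.
Also, 6 files each exceed 375 MB, and no two of those can share a disc, so at least 6 discs are needed.
A packing using 6 discs:
  disc 1: 600 + 150 = 750
  disc 2: 500 + 200 + 50 = 750
  disc 3: 400 + 100 + 50 = 550
  disc 4: 400 = 400
  disc 5: 400 = 400
  disc 6: 400 = 400
This matches the lower bound, so 6 is optimal.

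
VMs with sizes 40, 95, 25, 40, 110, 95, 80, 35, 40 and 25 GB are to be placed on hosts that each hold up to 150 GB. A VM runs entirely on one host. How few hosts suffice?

Total = 110 + 95 + 95 + 80 + 40 + 40 + 40 + 35 + 25 + 25 = 585 GB.
Lower bound: ⌈585/150⌉ = 4 hosts.
A packing using 5 hosts:
  host 1: 110 + 40 = 150
  host 2: 95 + 40 = 135
  host 3: 95 + 40 = 135
  host 4: 80 + 35 + 25 = 140
  host 5: 25 = 25
No arrangement into 4 hosts stays within capacity, so 5 is optimal.

5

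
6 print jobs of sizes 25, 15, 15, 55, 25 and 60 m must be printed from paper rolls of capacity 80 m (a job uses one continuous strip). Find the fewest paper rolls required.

Total = 60 + 55 + 25 + 25 + 15 + 15 = 195 m.
Lower bound: ⌈195/80⌉ = 3 paper rolls.
A packing using 3 paper rolls:
  roll 1: 60 + 15 = 75
  roll 2: 55 + 25 = 80
  roll 3: 25 + 15 = 40
This matches the lower bound, so 3 is optimal.

3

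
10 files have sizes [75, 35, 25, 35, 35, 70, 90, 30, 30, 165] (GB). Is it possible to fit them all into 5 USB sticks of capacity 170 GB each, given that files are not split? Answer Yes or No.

A valid assignment using 4 USB sticks:
  USB stick 1: 165 = 165
  USB stick 2: 90 + 75 = 165
  USB stick 3: 70 + 35 + 35 + 30 = 170
  USB stick 4: 35 + 30 + 25 = 90
That uses only 4 ≤ 5, so 5 USB sticks are enough.

Yes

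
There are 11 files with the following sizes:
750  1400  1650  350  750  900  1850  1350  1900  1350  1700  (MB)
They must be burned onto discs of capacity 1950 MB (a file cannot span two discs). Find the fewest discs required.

9

Total = 1900 + 1850 + 1700 + 1650 + 1400 + 1350 + 1350 + 900 + 750 + 750 + 350 = 13950 MB.
Lower bound: ⌈13950/1950⌉ = 8 discs.
A packing using 9 discs:
  disc 1: 1900 = 1900
  disc 2: 1850 = 1850
  disc 3: 1700 = 1700
  disc 4: 1650 = 1650
  disc 5: 1400 + 350 = 1750
  disc 6: 1350 = 1350
  disc 7: 1350 = 1350
  disc 8: 900 + 750 = 1650
  disc 9: 750 = 750
No arrangement into 8 discs stays within capacity, so 9 is optimal.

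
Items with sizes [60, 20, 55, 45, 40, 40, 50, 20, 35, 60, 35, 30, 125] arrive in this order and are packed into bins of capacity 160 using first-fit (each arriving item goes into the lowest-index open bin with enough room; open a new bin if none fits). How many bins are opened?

4

  60 → bin 1 (new)  [load 60/160]
  20 → bin 1  [load 80/160]
  55 → bin 1  [load 135/160]
  45 → bin 2 (new)  [load 45/160]
  40 → bin 2  [load 85/160]
  40 → bin 2  [load 125/160]
  50 → bin 3 (new)  [load 50/160]
  20 → bin 1  [load 155/160]
  35 → bin 2  [load 160/160]
  60 → bin 3  [load 110/160]
  35 → bin 3  [load 145/160]
  30 → bin 4 (new)  [load 30/160]
  125 → bin 4  [load 155/160]
4 bins opened.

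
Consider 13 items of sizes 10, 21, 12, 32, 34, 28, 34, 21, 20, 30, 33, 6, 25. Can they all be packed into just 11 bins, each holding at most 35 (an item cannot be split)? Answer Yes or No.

A valid assignment using 10 bins:
  bin 1: 34 = 34
  bin 2: 34 = 34
  bin 3: 33 = 33
  bin 4: 32 = 32
  bin 5: 30 = 30
  bin 6: 28 + 6 = 34
  bin 7: 25 + 10 = 35
  bin 8: 21 + 12 = 33
  bin 9: 21 = 21
  bin 10: 20 = 20
That uses only 10 ≤ 11, so 11 bins are enough.

Yes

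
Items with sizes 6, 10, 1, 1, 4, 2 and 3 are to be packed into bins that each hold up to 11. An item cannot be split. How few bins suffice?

3

Total = 10 + 6 + 4 + 3 + 2 + 1 + 1 = 27.
Lower bound: ⌈27/11⌉ = 3 bins.
A packing using 3 bins:
  bin 1: 10 + 1 = 11
  bin 2: 6 + 4 + 1 = 11
  bin 3: 3 + 2 = 5
This matches the lower bound, so 3 is optimal.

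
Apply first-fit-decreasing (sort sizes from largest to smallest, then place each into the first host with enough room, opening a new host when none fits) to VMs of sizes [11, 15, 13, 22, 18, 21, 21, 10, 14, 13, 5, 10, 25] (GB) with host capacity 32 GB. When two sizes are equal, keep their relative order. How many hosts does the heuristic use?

7

Sorted descending: 25, 22, 21, 21, 18, 15, 14, 13, 13, 11, 10, 10, 5.
  25 → host 1 (new)  [load 25/32]
  22 → host 2 (new)  [load 22/32]
  21 → host 3 (new)  [load 21/32]
  21 → host 4 (new)  [load 21/32]
  18 → host 5 (new)  [load 18/32]
  15 → host 6 (new)  [load 15/32]
  14 → host 5  [load 32/32]
  13 → host 6  [load 28/32]
  13 → host 7 (new)  [load 13/32]
  11 → host 3  [load 32/32]
  10 → host 2  [load 32/32]
  10 → host 4  [load 31/32]
  5 → host 1  [load 30/32]
7 hosts opened.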